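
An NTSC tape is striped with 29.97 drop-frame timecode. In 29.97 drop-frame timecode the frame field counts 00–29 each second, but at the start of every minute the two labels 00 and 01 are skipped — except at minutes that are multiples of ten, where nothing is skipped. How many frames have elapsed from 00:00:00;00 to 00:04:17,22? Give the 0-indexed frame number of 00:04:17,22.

Complete 10-minute blocks: 0, each 17982 frames → 0.
Remaining 4 whole minutes in the current block: 1800 + 3 × 1798 = 7194 frames.
Within the current minute: 17 × 30 + 22 − 2 = 530 (labels ;00/;01 skipped at this minute). Total = 0 + 7194 + 530 = 7724.

7724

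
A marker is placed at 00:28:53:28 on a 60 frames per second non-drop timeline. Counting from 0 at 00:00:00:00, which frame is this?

104008

Total seconds to the label: (0 × 3600 + 28 × 60 + 53) = 1733.
Frame index = 1733 × 60 + 28 = 104008.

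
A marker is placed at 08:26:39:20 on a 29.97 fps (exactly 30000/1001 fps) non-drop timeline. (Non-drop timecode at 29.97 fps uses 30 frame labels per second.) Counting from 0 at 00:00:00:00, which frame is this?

Total seconds to the label: (8 × 3600 + 26 × 60 + 39) = 30399.
Frame index = 30399 × 30 + 20 = 911990.

911990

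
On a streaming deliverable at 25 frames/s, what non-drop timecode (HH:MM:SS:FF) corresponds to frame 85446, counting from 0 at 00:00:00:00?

00:56:57:21

85446 ÷ 25 = 3417 full seconds, remainder 21 frames.
3417 s = 0 h 56 min 57 s.
Timecode: 00:56:57:21.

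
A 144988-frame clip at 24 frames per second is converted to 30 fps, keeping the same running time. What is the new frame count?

181235 frames

Target frames = source frames × (target rate / source rate) = 144988 × (30)/(24) = 144988 × 5/4 = 181235.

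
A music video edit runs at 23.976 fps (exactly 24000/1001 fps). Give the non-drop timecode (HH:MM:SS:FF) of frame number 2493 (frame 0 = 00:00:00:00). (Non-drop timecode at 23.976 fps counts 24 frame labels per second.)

00:01:43:21

2493 ÷ 24 = 103 full seconds, remainder 21 frames.
103 s = 0 h 1 min 43 s.
Timecode: 00:01:43:21.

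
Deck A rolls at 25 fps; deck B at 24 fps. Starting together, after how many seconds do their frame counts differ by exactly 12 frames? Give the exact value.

The gap grows by |24 − 25| = 1 frame per second.
Time for a 12-frame gap: 12 ÷ (1) = 12 s.

12 seconds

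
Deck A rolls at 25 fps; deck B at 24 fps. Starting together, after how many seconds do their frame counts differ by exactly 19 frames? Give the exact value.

19 seconds

The gap grows by |24 − 25| = 1 frame per second.
Time for a 19-frame gap: 19 ÷ (1) = 19 s.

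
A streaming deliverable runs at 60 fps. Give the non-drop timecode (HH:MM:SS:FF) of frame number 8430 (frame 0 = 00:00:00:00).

00:02:20:30

8430 ÷ 60 = 140 full seconds, remainder 30 frames.
140 s = 0 h 2 min 20 s.
Timecode: 00:02:20:30.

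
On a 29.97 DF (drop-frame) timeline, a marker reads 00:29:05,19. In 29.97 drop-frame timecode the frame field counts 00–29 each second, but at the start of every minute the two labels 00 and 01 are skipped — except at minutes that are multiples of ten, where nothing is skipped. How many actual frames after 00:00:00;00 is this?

52315

Complete 10-minute blocks: 2, each 17982 frames → 35964.
Remaining 9 whole minutes in the current block: 1800 + 8 × 1798 = 16184 frames.
Within the current minute: 5 × 30 + 19 − 2 = 167 (labels ;00/;01 skipped at this minute). Total = 35964 + 16184 + 167 = 52315.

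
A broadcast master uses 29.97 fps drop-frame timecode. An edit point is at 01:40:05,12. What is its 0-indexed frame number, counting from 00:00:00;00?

179982

As if non-drop at 30 labels/s: (1 × 3600 + 40 × 60 + 5) × 30 + 12 = 180162.
Minute boundaries passed: 100; those not divisible by 10: 100 − 10 = 90; dropped labels = 2 × 90 = 180.
Actual frame index = 180162 − 180 = 179982.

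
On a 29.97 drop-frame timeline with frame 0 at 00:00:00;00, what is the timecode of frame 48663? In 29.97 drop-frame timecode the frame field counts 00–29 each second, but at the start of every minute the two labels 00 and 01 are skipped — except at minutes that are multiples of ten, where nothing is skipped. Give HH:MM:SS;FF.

00:27:03;23

Each 10-minute DF block holds 10 × 60 × 30 − 9 × 2 = 17982 frames. 48663 ÷ 17982 → 2 full blocks, remainder 12699.
Within the partial block the first minute is 1800 frames and each further minute 1798, so 7 further minute boundaries passed. Total skipped labels = 18 × 2 + 2 × 7 = 50.
Non-drop label index = 48663 + 50 = 48713; at 30 labels/s that is 00:27:03:23, i.e. DF 00:27:03;23.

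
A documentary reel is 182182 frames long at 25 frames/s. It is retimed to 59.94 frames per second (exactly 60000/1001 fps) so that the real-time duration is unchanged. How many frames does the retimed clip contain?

436800 frames

Target frames = source frames × (target rate / source rate) = 182182 × (60000/1001)/(25) = 182182 × 2400/1001 = 436800.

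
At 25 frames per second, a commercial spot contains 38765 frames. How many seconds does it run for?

1550.6 seconds

Running time = 38765 / (25) = 1550.6 s.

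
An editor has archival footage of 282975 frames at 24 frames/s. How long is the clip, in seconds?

11790.625 seconds

Running time = 282975 / (24) = 11790.625 s.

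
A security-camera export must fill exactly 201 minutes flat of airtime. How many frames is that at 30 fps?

361800 frames

201 min = 12060 s.
Frames = 12060 × 30 = 361800.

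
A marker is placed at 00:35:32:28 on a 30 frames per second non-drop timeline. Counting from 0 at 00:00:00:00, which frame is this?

Total seconds to the label: (0 × 3600 + 35 × 60 + 32) = 2132.
Frame index = 2132 × 30 + 28 = 63988.

63988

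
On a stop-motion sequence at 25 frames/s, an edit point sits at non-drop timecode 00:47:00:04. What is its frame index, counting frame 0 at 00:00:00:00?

frame 70504

Total seconds to the label: (0 × 3600 + 47 × 60 + 0) = 2820.
Frame index = 2820 × 25 + 4 = 70504.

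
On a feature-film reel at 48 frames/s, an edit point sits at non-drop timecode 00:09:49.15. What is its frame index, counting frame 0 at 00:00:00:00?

frame 28287

Total seconds to the label: (0 × 3600 + 9 × 60 + 49) = 589.
Frame index = 589 × 48 + 15 = 28287.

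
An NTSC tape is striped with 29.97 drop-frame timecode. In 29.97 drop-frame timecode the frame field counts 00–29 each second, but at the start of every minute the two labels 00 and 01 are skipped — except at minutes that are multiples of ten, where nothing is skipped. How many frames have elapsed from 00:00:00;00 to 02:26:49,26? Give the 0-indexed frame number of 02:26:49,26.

264032

As if non-drop at 30 labels/s: (2 × 3600 + 26 × 60 + 49) × 30 + 26 = 264296.
Minute boundaries passed: 146; those not divisible by 10: 146 − 14 = 132; dropped labels = 2 × 132 = 264.
Actual frame index = 264296 − 264 = 264032.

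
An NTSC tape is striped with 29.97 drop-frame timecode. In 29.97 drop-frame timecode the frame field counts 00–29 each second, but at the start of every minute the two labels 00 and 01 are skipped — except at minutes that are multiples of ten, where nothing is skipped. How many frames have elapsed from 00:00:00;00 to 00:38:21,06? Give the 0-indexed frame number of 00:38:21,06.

68966

Complete 10-minute blocks: 3, each 17982 frames → 53946.
Remaining 8 whole minutes in the current block: 1800 + 7 × 1798 = 14386 frames.
Within the current minute: 21 × 30 + 6 − 2 = 634 (labels ;00/;01 skipped at this minute). Total = 53946 + 14386 + 634 = 68966.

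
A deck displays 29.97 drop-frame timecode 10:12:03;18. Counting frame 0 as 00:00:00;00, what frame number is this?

Complete 10-minute blocks: 61, each 17982 frames → 1096902.
Remaining 2 whole minutes in the current block: 1800 + 1 × 1798 = 3598 frames.
Within the current minute: 3 × 30 + 18 − 2 = 106 (labels ;00/;01 skipped at this minute). Total = 1096902 + 3598 + 106 = 1100606.

1100606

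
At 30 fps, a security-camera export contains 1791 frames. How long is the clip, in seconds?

Running time = 1791 / (30) = 59.7 s.

59.7 seconds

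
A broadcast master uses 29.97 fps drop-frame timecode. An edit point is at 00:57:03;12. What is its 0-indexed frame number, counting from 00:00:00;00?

Complete 10-minute blocks: 5, each 17982 frames → 89910.
Remaining 7 whole minutes in the current block: 1800 + 6 × 1798 = 12588 frames.
Within the current minute: 3 × 30 + 12 − 2 = 100 (labels ;00/;01 skipped at this minute). Total = 89910 + 12588 + 100 = 102598.

102598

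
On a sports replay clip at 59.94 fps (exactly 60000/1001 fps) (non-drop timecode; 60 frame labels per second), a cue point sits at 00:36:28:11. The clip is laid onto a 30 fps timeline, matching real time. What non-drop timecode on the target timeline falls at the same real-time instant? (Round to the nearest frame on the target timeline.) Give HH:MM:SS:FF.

00:36:30:11

Source frame index: (0×3600 + 36×60 + 28) × 60 + 11 = 131291.
Real time: 131291 / (60000/1001) = 131422291/60000 s.
Target frame: (131422291/60000) × (30) = 131422291/2000 ≈ 65711.145 → 65711.
At 30 labels/s: frame 65711 → 00:36:30:11.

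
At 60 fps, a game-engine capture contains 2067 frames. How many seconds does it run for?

34.45 seconds

Running time = 2067 / (60) = 34.45 s.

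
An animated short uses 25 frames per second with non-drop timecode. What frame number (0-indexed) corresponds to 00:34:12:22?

Total seconds to the label: (0 × 3600 + 34 × 60 + 12) = 2052.
Frame index = 2052 × 25 + 22 = 51322.

frame 51322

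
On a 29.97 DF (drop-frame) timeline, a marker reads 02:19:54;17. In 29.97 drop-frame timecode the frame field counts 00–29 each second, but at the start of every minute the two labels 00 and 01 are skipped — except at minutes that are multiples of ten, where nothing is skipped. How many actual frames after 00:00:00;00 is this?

251585

As if non-drop at 30 labels/s: (2 × 3600 + 19 × 60 + 54) × 30 + 17 = 251837.
Minute boundaries passed: 139; those not divisible by 10: 139 − 13 = 126; dropped labels = 2 × 126 = 252.
Actual frame index = 251837 − 252 = 251585.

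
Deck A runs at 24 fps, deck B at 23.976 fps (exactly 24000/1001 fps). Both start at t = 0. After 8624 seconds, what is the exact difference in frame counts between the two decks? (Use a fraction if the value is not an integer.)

A emits 24 × 8624 = 206976 frames; B emits 24000/1001 × 8624 = 2688000/13.
Difference = 2688/13 frames (≈ 206.7692); B is behind A.

2688/13 frames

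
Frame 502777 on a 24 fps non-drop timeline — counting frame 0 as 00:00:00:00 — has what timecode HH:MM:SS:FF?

502777 ÷ 24 = 20949 full seconds, remainder 1 frame.
20949 s = 5 h 49 min 9 s.
Timecode: 05:49:09:01.

05:49:09:01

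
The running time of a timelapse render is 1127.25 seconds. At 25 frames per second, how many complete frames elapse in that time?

Frames = 1127.25 × 25 = 112725/4 ≈ 28181.2500.
Complete frames: 28181.

28181 frames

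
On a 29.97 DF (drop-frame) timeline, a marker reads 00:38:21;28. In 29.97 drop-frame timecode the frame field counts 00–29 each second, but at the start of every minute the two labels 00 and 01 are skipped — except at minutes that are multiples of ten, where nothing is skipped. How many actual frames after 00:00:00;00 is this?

68988

Complete 10-minute blocks: 3, each 17982 frames → 53946.
Remaining 8 whole minutes in the current block: 1800 + 7 × 1798 = 14386 frames.
Within the current minute: 21 × 30 + 28 − 2 = 656 (labels ;00/;01 skipped at this minute). Total = 53946 + 14386 + 656 = 68988.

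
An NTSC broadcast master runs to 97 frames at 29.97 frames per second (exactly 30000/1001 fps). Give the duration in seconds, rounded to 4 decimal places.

Running time = 97 × 1001/30000 = 97097/30000 s ≈ 3.2366 s.

3.2366 seconds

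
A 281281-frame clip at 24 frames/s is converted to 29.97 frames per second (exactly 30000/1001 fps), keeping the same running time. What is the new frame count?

Target frames = source frames × (target rate / source rate) = 281281 × (30000/1001)/(24) = 281281 × 1250/1001 = 351250.

351250 frames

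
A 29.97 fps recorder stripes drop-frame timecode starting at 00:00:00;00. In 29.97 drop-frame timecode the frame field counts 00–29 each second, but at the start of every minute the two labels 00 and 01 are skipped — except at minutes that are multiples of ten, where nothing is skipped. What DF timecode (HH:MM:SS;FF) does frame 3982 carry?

Each 10-minute DF block holds 10 × 60 × 30 − 9 × 2 = 17982 frames. 3982 ÷ 17982 → 0 full blocks, remainder 3982.
Within the partial block the first minute is 1800 frames and each further minute 1798, so 2 further minute boundaries passed. Total skipped labels = 18 × 0 + 2 × 2 = 4.
Non-drop label index = 3982 + 4 = 3986; at 30 labels/s that is 00:02:12:26, i.e. DF 00:02:12;26.

00:02:12;26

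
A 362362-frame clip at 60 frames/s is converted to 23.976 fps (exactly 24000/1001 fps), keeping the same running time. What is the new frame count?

144800 frames

Target frames = source frames × (target rate / source rate) = 362362 × (24000/1001)/(60) = 362362 × 400/1001 = 144800.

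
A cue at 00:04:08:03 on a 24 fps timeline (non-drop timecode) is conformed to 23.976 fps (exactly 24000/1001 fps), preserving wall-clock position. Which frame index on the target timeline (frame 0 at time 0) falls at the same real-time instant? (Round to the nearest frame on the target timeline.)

Source frame index: (0×3600 + 4×60 + 8) × 24 + 3 = 5955.
Real time: 5955 / (24) = 1985/8 s.
Target frame: (1985/8) × (24000/1001) = 5955000/1001 ≈ 5949.051 → 5949.

frame 5949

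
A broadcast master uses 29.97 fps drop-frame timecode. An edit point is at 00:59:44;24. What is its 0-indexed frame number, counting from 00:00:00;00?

107436

As if non-drop at 30 labels/s: (0 × 3600 + 59 × 60 + 44) × 30 + 24 = 107544.
Minute boundaries passed: 59; those not divisible by 10: 59 − 5 = 54; dropped labels = 2 × 54 = 108.
Actual frame index = 107544 − 108 = 107436.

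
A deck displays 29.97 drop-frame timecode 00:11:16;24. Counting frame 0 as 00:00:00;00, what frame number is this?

Complete 10-minute blocks: 1, each 17982 frames → 17982.
Remaining 1 whole minute in the current block: 1800 + 0 × 1798 = 1800 frames.
Within the current minute: 16 × 30 + 24 − 2 = 502 (labels ;00/;01 skipped at this minute). Total = 17982 + 1800 + 502 = 20284.

20284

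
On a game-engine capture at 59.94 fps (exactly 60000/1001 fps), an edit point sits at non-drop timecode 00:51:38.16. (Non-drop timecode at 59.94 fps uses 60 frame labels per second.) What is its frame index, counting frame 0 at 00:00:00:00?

185896

Total seconds to the label: (0 × 3600 + 51 × 60 + 38) = 3098.
Frame index = 3098 × 60 + 16 = 185896.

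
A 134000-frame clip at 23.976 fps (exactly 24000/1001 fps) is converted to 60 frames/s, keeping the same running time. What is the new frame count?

335335 frames

Target frames = source frames × (target rate / source rate) = 134000 × (60)/(24000/1001) = 134000 × 1001/400 = 335335.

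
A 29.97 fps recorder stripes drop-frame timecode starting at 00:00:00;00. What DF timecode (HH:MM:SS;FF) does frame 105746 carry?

Each 10-minute DF block holds 10 × 60 × 30 − 9 × 2 = 17982 frames. 105746 ÷ 17982 → 5 full blocks, remainder 15836.
Within the partial block the first minute is 1800 frames and each further minute 1798, so 8 further minute boundaries passed. Total skipped labels = 18 × 5 + 2 × 8 = 106.
Non-drop label index = 105746 + 106 = 105852; at 30 labels/s that is 00:58:48:12, i.e. DF 00:58:48;12.

00:58:48;12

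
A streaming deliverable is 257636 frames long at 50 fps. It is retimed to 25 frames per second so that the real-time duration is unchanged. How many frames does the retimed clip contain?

Frames at target rate = 257636 × (25) / (50) = 128818.

128818 frames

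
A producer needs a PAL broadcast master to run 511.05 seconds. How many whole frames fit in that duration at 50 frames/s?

Frames = 511.05 × 50 = 51105/2 ≈ 25552.5000.
Complete frames: 25552.

25552 frames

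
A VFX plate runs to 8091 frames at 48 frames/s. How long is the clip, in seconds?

Running time = 8091 / (48) = 168.5625 s.

168.5625 seconds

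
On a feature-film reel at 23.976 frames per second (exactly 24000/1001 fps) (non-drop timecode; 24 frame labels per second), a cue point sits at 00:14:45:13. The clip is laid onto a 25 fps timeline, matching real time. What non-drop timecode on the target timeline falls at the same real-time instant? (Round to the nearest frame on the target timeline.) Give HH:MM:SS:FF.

Source frame index: (0×3600 + 14×60 + 45) × 24 + 13 = 21253.
Real time: 21253 / (24000/1001) = 21274253/24000 s.
Target frame: (21274253/24000) × (25) = 21274253/960 ≈ 22160.680 → 22161.
At 25 labels/s: frame 22161 → 00:14:46:11.

00:14:46:11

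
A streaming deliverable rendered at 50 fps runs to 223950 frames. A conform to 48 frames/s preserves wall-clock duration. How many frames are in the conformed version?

214992 frames

Target frames = source frames × (target rate / source rate) = 223950 × (48)/(50) = 223950 × 24/25 = 214992.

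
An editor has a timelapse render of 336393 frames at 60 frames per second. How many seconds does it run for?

5606.55 seconds

Running time = 336393 / (60) = 5606.55 s.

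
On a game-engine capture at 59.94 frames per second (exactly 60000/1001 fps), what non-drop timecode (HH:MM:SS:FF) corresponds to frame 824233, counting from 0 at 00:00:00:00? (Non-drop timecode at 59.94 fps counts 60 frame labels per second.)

824233 ÷ 60 = 13737 full seconds, remainder 13 frames.
13737 s = 3 h 48 min 57 s.
Timecode: 03:48:57:13.

03:48:57:13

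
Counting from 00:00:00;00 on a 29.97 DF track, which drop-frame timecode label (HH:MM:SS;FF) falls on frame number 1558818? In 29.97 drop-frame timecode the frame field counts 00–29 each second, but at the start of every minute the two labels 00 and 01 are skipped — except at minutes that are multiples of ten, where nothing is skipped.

Ten DF minutes hold 17982 frames, so frame 1558818 lies in block 86 (frames 1546452–1564433) with 12366 frames into that block.
The block's first minute is 1800 frames and the rest 1798 each; 12366 frames reaches minute 6, so 86 × 18 + 6 × 2 = 1560 labels have been skipped so far.
Adding those back, label number 1558818 + 1560 = 1560378 at 30 labels/s is 52012 s + 18 f = 14 h 26 min 52 s frame 18, i.e. 14:26:52;18.

14:26:52;18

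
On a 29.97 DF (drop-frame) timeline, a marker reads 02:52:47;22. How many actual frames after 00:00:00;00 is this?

Complete 10-minute blocks: 17, each 17982 frames → 305694.
Remaining 2 whole minutes in the current block: 1800 + 1 × 1798 = 3598 frames.
Within the current minute: 47 × 30 + 22 − 2 = 1430 (labels ;00/;01 skipped at this minute). Total = 305694 + 3598 + 1430 = 310722.

310722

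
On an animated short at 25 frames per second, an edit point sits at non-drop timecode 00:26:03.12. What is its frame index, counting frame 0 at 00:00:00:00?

Total seconds to the label: (0 × 3600 + 26 × 60 + 3) = 1563.
Frame index = 1563 × 25 + 12 = 39087.

39087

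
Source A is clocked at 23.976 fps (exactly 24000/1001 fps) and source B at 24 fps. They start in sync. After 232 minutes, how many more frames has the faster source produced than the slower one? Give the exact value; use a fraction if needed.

232 min = 13920 s.
A emits 24000/1001 × 13920 = 334080000/1001 frames; B emits 24 × 13920 = 334080.
Difference = 334080/1001 frames (≈ 333.7463); B is ahead of A.

334080/1001 frames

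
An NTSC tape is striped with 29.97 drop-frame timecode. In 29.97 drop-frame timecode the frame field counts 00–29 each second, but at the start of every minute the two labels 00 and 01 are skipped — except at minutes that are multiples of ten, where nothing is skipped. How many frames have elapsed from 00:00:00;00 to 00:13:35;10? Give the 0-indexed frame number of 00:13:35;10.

As if non-drop at 30 labels/s: (0 × 3600 + 13 × 60 + 35) × 30 + 10 = 24460.
Minute boundaries passed: 13; those not divisible by 10: 13 − 1 = 12; dropped labels = 2 × 12 = 24.
Actual frame index = 24460 − 24 = 24436.

24436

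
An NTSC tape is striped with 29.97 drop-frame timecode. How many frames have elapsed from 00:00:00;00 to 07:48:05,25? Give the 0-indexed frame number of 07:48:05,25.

841731

As if non-drop at 30 labels/s: (7 × 3600 + 48 × 60 + 5) × 30 + 25 = 842575.
Minute boundaries passed: 468; those not divisible by 10: 468 − 46 = 422; dropped labels = 2 × 422 = 844.
Actual frame index = 842575 − 844 = 841731.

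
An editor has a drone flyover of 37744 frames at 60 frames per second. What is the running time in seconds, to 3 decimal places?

629.067 seconds

Running time = 37744 × 1/60 = 9436/15 s ≈ 629.067 s.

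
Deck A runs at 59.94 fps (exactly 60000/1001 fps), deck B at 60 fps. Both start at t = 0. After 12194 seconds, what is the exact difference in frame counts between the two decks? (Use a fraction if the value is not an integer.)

A emits 60000/1001 × 12194 = 8040000/11 frames; B emits 60 × 12194 = 731640.
Difference = 8040/11 frames (≈ 730.9091); B is ahead of A.

8040/11 frames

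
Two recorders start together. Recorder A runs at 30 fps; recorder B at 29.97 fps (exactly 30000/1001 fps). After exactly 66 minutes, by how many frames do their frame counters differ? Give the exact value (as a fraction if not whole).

66 min = 3960 s.
A emits 30 × 3960 = 118800 frames; B emits 30000/1001 × 3960 = 10800000/91.
Difference = 10800/91 frames (≈ 118.6813); B is behind A.

10800/91 frames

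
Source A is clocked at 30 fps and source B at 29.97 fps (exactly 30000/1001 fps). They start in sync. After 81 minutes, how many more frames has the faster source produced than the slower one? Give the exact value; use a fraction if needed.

145800/1001 frames

81 min = 4860 s.
A emits 30 × 4860 = 145800 frames; B emits 30000/1001 × 4860 = 145800000/1001.
Difference = 145800/1001 frames (≈ 145.6543); B is behind A.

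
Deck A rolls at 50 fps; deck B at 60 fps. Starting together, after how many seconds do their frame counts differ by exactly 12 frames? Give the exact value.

1.2 seconds

The gap grows by |60 − 50| = 10 frames per second.
Time for a 12-frame gap: 12 ÷ (10) = 1.2 s.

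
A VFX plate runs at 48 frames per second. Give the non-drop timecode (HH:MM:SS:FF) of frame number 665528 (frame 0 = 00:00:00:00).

665528 ÷ 48 = 13865 full seconds, remainder 8 frames.
13865 s = 3 h 51 min 5 s.
Timecode: 03:51:05:08.

03:51:05:08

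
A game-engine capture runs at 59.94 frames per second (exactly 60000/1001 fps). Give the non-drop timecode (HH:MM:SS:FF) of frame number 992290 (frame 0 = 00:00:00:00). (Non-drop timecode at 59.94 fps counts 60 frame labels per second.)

992290 ÷ 60 = 16538 full seconds, remainder 10 frames.
16538 s = 4 h 35 min 38 s.
Timecode: 04:35:38:10.

04:35:38:10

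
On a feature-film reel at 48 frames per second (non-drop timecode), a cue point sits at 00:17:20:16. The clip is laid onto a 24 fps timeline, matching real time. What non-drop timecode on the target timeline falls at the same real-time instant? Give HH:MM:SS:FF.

00:17:20:08

Source frame index: (0×3600 + 17×60 + 20) × 48 + 16 = 49936.
Real time: 49936 / (48) = 3121/3 s.
Target frame: (3121/3) × (24) = 24968.
At 24 labels/s: frame 24968 → 00:17:20:08.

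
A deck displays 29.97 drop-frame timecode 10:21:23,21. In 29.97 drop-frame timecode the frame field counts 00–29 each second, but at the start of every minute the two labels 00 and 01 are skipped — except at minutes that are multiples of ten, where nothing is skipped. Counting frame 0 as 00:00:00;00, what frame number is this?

Complete 10-minute blocks: 62, each 17982 frames → 1114884.
Remaining 1 whole minute in the current block: 1800 + 0 × 1798 = 1800 frames.
Within the current minute: 23 × 30 + 21 − 2 = 709 (labels ;00/;01 skipped at this minute). Total = 1114884 + 1800 + 709 = 1117393.

1117393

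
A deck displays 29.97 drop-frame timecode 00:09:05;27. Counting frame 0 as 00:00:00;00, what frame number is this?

16359

Complete 10-minute blocks: 0, each 17982 frames → 0.
Remaining 9 whole minutes in the current block: 1800 + 8 × 1798 = 16184 frames.
Within the current minute: 5 × 30 + 27 − 2 = 175 (labels ;00/;01 skipped at this minute). Total = 0 + 16184 + 175 = 16359.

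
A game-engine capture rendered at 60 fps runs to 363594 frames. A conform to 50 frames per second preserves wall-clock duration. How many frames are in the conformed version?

Frames at target rate = 363594 × (50) / (60) = 302995.

302995 frames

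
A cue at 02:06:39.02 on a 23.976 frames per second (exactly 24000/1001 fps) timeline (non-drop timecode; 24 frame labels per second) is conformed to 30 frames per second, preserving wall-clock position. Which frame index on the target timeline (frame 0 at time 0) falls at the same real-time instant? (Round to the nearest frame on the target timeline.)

Source frame index: (2×3600 + 6×60 + 39) × 24 + 2 = 182378.
Real time: 182378 / (24000/1001) = 91280189/12000 s.
Target frame: (91280189/12000) × (30) = 91280189/400 ≈ 228200.473 → 228200.

frame 228200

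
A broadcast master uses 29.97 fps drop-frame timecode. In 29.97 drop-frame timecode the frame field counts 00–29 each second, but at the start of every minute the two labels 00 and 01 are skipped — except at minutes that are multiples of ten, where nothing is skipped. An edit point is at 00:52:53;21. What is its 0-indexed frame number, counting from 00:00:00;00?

As if non-drop at 30 labels/s: (0 × 3600 + 52 × 60 + 53) × 30 + 21 = 95211.
Minute boundaries passed: 52; those not divisible by 10: 52 − 5 = 47; dropped labels = 2 × 47 = 94.
Actual frame index = 95211 − 94 = 95117.

95117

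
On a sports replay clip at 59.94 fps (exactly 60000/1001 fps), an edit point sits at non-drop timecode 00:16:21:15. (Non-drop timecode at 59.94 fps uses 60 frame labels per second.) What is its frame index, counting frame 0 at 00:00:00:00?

Total seconds to the label: (0 × 3600 + 16 × 60 + 21) = 981.
Frame index = 981 × 60 + 15 = 58875.

58875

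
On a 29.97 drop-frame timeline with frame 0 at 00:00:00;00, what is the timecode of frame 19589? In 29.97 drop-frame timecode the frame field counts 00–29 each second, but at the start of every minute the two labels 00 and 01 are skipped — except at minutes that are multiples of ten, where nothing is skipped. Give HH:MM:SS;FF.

00:10:53;17

Ten DF minutes hold 17982 frames, so frame 19589 lies in block 1 (frames 17982–35963) with 1607 frames into that block.
The block's first minute is 1800 frames and the rest 1798 each; 1607 frames reaches minute 0, so 1 × 18 + 0 × 2 = 18 labels have been skipped so far.
Adding those back, label number 19589 + 18 = 19607 at 30 labels/s is 653 s + 17 f = 0 h 10 min 53 s frame 17, i.e. 00:10:53;17.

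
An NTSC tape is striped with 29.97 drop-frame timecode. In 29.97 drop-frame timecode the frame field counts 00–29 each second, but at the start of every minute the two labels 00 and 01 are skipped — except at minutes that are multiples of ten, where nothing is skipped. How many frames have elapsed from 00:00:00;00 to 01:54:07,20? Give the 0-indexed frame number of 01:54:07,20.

205224

As if non-drop at 30 labels/s: (1 × 3600 + 54 × 60 + 7) × 30 + 20 = 205430.
Minute boundaries passed: 114; those not divisible by 10: 114 − 11 = 103; dropped labels = 2 × 103 = 206.
Actual frame index = 205430 − 206 = 205224.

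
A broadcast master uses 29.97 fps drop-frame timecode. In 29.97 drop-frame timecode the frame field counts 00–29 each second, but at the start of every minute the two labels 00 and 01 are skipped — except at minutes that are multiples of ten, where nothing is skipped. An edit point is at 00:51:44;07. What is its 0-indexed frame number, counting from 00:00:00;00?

Complete 10-minute blocks: 5, each 17982 frames → 89910.
Remaining 1 whole minute in the current block: 1800 + 0 × 1798 = 1800 frames.
Within the current minute: 44 × 30 + 7 − 2 = 1325 (labels ;00/;01 skipped at this minute). Total = 89910 + 1800 + 1325 = 93035.

93035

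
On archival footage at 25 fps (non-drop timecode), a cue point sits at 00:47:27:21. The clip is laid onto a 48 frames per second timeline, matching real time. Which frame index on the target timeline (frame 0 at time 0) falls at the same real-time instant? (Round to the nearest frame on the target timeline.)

frame 136696

Source frame index: (0×3600 + 47×60 + 27) × 25 + 21 = 71196.
Real time: 71196 / (25) = 71196/25 s.
Target frame: (71196/25) × (48) = 3417408/25 ≈ 136696.320 → 136696.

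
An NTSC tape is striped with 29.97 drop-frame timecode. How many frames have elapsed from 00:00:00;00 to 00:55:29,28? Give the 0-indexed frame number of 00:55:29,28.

99798

As if non-drop at 30 labels/s: (0 × 3600 + 55 × 60 + 29) × 30 + 28 = 99898.
Minute boundaries passed: 55; those not divisible by 10: 55 − 5 = 50; dropped labels = 2 × 50 = 100.
Actual frame index = 99898 − 100 = 99798.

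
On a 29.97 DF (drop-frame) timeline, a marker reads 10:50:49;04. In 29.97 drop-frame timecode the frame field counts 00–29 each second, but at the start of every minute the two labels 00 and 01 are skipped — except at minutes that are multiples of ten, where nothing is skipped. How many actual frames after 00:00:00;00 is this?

1170304

Complete 10-minute blocks: 65, each 17982 frames → 1168830.
Remaining 0 whole minutes in the current block: 0 frames.
Within the current minute: 49 × 30 + 4 = 1474. Total = 1168830 + 0 + 1474 = 1170304.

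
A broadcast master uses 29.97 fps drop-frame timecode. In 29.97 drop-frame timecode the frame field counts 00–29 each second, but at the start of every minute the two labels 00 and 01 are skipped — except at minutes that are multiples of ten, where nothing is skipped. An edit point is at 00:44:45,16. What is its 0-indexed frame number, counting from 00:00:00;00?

80486

Complete 10-minute blocks: 4, each 17982 frames → 71928.
Remaining 4 whole minutes in the current block: 1800 + 3 × 1798 = 7194 frames.
Within the current minute: 45 × 30 + 16 − 2 = 1364 (labels ;00/;01 skipped at this minute). Total = 71928 + 7194 + 1364 = 80486.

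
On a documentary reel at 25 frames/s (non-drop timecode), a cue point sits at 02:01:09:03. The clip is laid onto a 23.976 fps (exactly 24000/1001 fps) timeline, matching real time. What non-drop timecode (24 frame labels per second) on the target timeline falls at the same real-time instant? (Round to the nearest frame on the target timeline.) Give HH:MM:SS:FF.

02:01:01:21

Source frame index: (2×3600 + 1×60 + 9) × 25 + 3 = 181728.
Real time: 181728 / (25) = 181728/25 s.
Target frame: (181728/25) × (24000/1001) = 174458880/1001 ≈ 174284.595 → 174285.
At 24 labels/s: frame 174285 → 02:01:01:21.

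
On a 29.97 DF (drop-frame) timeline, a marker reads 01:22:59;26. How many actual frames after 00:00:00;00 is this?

149248

Complete 10-minute blocks: 8, each 17982 frames → 143856.
Remaining 2 whole minutes in the current block: 1800 + 1 × 1798 = 3598 frames.
Within the current minute: 59 × 30 + 26 − 2 = 1794 (labels ;00/;01 skipped at this minute). Total = 143856 + 3598 + 1794 = 149248.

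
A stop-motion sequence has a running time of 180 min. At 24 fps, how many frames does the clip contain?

259200 frames

180 min = 10800 s.
Frames = 10800 × 24 = 259200.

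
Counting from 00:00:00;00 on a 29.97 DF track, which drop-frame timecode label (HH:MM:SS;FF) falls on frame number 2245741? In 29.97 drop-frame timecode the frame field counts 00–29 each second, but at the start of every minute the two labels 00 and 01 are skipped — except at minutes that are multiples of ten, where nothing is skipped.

Ten DF minutes hold 17982 frames, so frame 2245741 lies in block 124 (frames 2229768–2247749) with 15973 frames into that block.
The block's first minute is 1800 frames and the rest 1798 each; 15973 frames reaches minute 8, so 124 × 18 + 8 × 2 = 2248 labels have been skipped so far.
Adding those back, label number 2245741 + 2248 = 2247989 at 30 labels/s is 74932 s + 29 f = 20 h 48 min 52 s frame 29, i.e. 20:48:52;29.

20:48:52;29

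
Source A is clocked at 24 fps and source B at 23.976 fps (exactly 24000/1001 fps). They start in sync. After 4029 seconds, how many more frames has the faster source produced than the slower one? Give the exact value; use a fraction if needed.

A emits 24 × 4029 = 96696 frames; B emits 24000/1001 × 4029 = 96696000/1001.
Difference = 96696/1001 frames (≈ 96.5994); B is behind A.

96696/1001 frames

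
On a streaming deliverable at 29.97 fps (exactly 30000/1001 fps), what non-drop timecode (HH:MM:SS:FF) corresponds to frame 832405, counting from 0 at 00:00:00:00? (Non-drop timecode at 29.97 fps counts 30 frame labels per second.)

832405 ÷ 30 = 27746 full seconds, remainder 25 frames.
27746 s = 7 h 42 min 26 s.
Timecode: 07:42:26:25.

07:42:26:25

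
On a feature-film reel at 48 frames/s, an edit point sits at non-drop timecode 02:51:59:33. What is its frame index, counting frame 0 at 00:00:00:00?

Total seconds to the label: (2 × 3600 + 51 × 60 + 59) = 10319.
Frame index = 10319 × 48 + 33 = 495345.

frame 495345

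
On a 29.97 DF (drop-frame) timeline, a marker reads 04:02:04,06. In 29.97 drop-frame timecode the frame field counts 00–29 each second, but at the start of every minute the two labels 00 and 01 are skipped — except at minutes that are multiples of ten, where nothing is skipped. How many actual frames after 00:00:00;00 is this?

As if non-drop at 30 labels/s: (4 × 3600 + 2 × 60 + 4) × 30 + 6 = 435726.
Minute boundaries passed: 242; those not divisible by 10: 242 − 24 = 218; dropped labels = 2 × 218 = 436.
Actual frame index = 435726 − 436 = 435290.

435290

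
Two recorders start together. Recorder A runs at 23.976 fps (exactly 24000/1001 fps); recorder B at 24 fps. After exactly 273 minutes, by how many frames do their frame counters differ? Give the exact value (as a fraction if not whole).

273 min = 16380 s.
A emits 24000/1001 × 16380 = 4320000/11 frames; B emits 24 × 16380 = 393120.
Difference = 4320/11 frames (≈ 392.7273); B is ahead of A.

4320/11 frames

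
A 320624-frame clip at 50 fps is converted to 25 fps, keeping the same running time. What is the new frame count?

160312 frames

Target frames = source frames × (target rate / source rate) = 320624 × (25)/(50) = 320624 × 1/2 = 160312.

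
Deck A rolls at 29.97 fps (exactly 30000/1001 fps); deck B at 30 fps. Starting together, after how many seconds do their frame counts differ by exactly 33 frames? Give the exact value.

1101.1 seconds

The gap grows by |30 − 30000/1001| = 30/1001 frames per second.
Time for a 33-frame gap: 33 ÷ (30/1001) = 1101.1 s.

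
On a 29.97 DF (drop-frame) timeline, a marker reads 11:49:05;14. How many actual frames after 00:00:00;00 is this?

Complete 10-minute blocks: 70, each 17982 frames → 1258740.
Remaining 9 whole minutes in the current block: 1800 + 8 × 1798 = 16184 frames.
Within the current minute: 5 × 30 + 14 − 2 = 162 (labels ;00/;01 skipped at this minute). Total = 1258740 + 16184 + 162 = 1275086.

1275086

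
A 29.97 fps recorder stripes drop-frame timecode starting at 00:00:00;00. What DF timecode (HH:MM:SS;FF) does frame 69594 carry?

Each 10-minute DF block holds 10 × 60 × 30 − 9 × 2 = 17982 frames. 69594 ÷ 17982 → 3 full blocks, remainder 15648.
Within the partial block the first minute is 1800 frames and each further minute 1798, so 8 further minute boundaries passed. Total skipped labels = 18 × 3 + 2 × 8 = 70.
Non-drop label index = 69594 + 70 = 69664; at 30 labels/s that is 00:38:42:04, i.e. DF 00:38:42;04.

00:38:42;04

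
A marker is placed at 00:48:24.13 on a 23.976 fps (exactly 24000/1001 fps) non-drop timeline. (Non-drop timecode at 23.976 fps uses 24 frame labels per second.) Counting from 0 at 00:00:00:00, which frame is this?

Total seconds to the label: (0 × 3600 + 48 × 60 + 24) = 2904.
Frame index = 2904 × 24 + 13 = 69709.

frame 69709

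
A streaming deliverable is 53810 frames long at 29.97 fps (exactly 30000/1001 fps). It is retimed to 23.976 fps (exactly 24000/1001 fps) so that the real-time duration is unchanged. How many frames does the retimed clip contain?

Frames at target rate = 53810 × (24000/1001) / (30000/1001) = 43048.

43048 frames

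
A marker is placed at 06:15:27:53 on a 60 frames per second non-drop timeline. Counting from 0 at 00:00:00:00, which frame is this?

Total seconds to the label: (6 × 3600 + 15 × 60 + 27) = 22527.
Frame index = 22527 × 60 + 53 = 1351673.

frame 1351673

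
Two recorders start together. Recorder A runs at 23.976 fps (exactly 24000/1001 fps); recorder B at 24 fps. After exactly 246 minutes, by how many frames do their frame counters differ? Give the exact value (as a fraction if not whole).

246 min = 14760 s.
A emits 24000/1001 × 14760 = 354240000/1001 frames; B emits 24 × 14760 = 354240.
Difference = 354240/1001 frames (≈ 353.8861); B is ahead of A.

354240/1001 frames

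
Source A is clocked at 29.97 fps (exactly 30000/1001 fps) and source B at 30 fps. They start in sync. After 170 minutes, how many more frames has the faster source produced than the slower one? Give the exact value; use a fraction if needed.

306000/1001 frames

170 min = 10200 s.
A emits 30000/1001 × 10200 = 306000000/1001 frames; B emits 30 × 10200 = 306000.
Difference = 306000/1001 frames (≈ 305.6943); B is ahead of A.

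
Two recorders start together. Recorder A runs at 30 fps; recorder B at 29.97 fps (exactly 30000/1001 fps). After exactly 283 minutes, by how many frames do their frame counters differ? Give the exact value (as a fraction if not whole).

283 min = 16980 s.
A emits 30 × 16980 = 509400 frames; B emits 30000/1001 × 16980 = 509400000/1001.
Difference = 509400/1001 frames (≈ 508.8911); B is behind A.

509400/1001 frames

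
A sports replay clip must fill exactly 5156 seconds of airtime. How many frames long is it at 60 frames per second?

Frames = 5156 × 60 = 309360.

309360 frames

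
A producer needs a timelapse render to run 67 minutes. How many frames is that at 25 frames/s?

100500 frames

67 min = 4020 s.
Frames = 4020 × 25 = 100500.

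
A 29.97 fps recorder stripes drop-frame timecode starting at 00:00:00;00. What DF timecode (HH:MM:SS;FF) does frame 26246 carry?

00:14:35;22

Ten DF minutes hold 17982 frames, so frame 26246 lies in block 1 (frames 17982–35963) with 8264 frames into that block.
The block's first minute is 1800 frames and the rest 1798 each; 8264 frames reaches minute 4, so 1 × 18 + 4 × 2 = 26 labels have been skipped so far.
Adding those back, label number 26246 + 26 = 26272 at 30 labels/s is 875 s + 22 f = 0 h 14 min 35 s frame 22, i.e. 00:14:35;22.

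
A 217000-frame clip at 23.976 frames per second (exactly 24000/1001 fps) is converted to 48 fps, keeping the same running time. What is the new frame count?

434434 frames

Target frames = source frames × (target rate / source rate) = 217000 × (48)/(24000/1001) = 217000 × 1001/500 = 434434.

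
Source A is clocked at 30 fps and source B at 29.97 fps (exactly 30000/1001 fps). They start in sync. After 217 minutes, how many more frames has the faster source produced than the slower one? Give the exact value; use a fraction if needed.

217 min = 13020 s.
A emits 30 × 13020 = 390600 frames; B emits 30000/1001 × 13020 = 55800000/143.
Difference = 55800/143 frames (≈ 390.2098); B is behind A.

55800/143 frames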